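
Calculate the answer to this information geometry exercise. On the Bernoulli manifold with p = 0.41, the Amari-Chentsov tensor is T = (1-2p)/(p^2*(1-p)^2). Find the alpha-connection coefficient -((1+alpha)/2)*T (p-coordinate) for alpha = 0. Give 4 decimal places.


Skewness (Amari-Chentsov) tensor: T = (1-2p)/(p^2*(1-p)^2).
p = 0.41, 1-2p = 0.18, p^2 = 0.1681, (1-p)^2 = 0.3481.
T = 0.18/(0.1681 * 0.3481) = 3.076102.
In the p-coordinate, Gamma^(alpha) = Gamma^(0) - (alpha/2)*T with Gamma^(0) = (1/2)*g'(p) = -T/2,
so Gamma^(alpha) = -((1+alpha)/2)*T.
alpha = 0, -(1+alpha)/2 = -0.5.
Gamma = -0.5 * 3.076102 = -1.5381

-1.5381


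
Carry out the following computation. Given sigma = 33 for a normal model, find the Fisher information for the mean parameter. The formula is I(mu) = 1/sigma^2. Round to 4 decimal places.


The Fisher information for the mean of a normal distribution is I(mu) = 1/sigma^2.
sigma = 33, so sigma^2 = 1089.
I(mu) = 1/1089 = 0.0009

0.0009


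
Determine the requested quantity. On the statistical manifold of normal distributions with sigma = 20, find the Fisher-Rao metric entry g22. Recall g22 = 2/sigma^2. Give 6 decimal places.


For the 2-parameter normal family, the Fisher metric has:
  g11 = 1/sigma^2, g22 = 2/sigma^2.
sigma = 20, sigma^2 = 400.
g22 = 0.005000

0.005000


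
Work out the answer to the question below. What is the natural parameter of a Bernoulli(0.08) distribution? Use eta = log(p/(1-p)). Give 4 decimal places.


Natural parameter for Bernoulli: eta = log(p/(1-p)).
p = 0.08, 1-p = 0.92.
p/(1-p) = 0.086957.
eta = log(0.086957) = -2.4423

-2.4423


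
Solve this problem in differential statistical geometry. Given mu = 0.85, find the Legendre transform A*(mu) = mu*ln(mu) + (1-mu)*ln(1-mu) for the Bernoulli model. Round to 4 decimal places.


Legendre transform for Bernoulli:
A*(mu) = mu*log(mu) + (1-mu)*log(1-mu).
mu = 0.85, 1-mu = 0.15.
mu*log(mu) = 0.85*log(0.85) = -0.138141.
(1-mu)*log(1-mu) = 0.15*log(0.15) = -0.284568.
A* = -0.138141 + -0.284568 = -0.4227

-0.4227


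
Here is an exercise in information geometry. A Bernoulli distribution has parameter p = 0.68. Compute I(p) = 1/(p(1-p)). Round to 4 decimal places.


For Bernoulli(p), Fisher information is I(p) = 1/(p*(1-p)).
p = 0.68, 1-p = 0.32.
p*(1-p) = 0.2176.
I(p) = 1/0.2176 = 4.5956

4.5956


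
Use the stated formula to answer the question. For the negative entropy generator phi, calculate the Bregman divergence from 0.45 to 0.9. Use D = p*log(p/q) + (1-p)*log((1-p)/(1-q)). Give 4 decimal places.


Bregman divergence with negative entropy generator:
D = p*log(p/q) + (1-p)*log((1-p)/(1-q)).
p = 0.45, q = 0.9.
p*log(p/q) = 0.45*log(0.45/0.9) = -0.311916.
(1-p)*log((1-p)/(1-q)) = 0.55*log(0.55/0.1) = 0.937611.
D = -0.311916 + 0.937611 = 0.6257

0.6257


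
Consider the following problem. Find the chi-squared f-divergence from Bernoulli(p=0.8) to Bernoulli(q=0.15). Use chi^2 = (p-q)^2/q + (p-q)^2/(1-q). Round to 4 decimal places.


Chi-squared divergence between Bernoulli distributions:
chi^2 = (p-q)^2/q + (p-q)^2/(1-q).
p = 0.8, q = 0.15, p-q = 0.65.
(p-q)^2 = 0.4225.
term1 = 0.4225/0.15 = 2.816667.
term2 = 0.4225/0.85 = 0.497059.
chi^2 = 2.816667 + 0.497059 = 3.3137

3.3137


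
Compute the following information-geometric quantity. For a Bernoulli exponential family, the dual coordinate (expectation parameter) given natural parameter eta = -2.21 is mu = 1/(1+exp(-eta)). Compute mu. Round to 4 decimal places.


Dual coordinate (expectation parameter) for Bernoulli:
mu = 1/(1+exp(-eta)).
eta = -2.21.
exp(-eta) = exp(2.21) = 9.115716.
mu = 1/(1+9.115716) = 0.0989

0.0989


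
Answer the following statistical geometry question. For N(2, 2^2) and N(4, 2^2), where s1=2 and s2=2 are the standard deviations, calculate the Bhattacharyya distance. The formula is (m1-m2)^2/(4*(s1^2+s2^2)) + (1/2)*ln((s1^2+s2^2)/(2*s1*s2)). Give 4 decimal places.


Bhattacharyya distance between two Gaussians:
DB = (m1-m2)^2/(4*(s1^2+s2^2)) + (1/2)*ln((s1^2+s2^2)/(2*s1*s2)).
(m1-m2)^2 = (-2)^2 = 4.
s1^2+s2^2 = 4 + 4 = 8.
term1 = 4/32 = 0.125.
term2 = 0.5*ln(8/8.0) = 0.0.
DB = 0.125 + 0.0 = 0.1250

0.1250


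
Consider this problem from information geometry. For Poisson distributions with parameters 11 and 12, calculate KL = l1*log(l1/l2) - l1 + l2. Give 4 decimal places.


KL divergence for Poisson:
KL = l1*log(l1/l2) - l1 + l2.
l1 = 11, l2 = 12.
log(11/12) = -0.087011.
l1*log(l1/l2) = 11 * -0.087011 = -0.957125.
KL = -0.957125 - 11 + 12 = 0.0429

0.0429


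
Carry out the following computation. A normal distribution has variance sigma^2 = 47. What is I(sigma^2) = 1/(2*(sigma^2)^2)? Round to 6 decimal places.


Fisher information for variance: I(sigma^2) = 1/(2*sigma^4).
sigma^2 = 47, so sigma^4 = 2209.
I = 1/(2*2209) = 1/4418 = 0.000226

0.000226


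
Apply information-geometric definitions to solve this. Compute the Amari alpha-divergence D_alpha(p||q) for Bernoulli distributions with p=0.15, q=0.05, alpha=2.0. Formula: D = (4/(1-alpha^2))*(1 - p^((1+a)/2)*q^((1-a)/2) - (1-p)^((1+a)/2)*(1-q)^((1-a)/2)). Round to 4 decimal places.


Amari alpha-divergence:
D = (4/(1-alpha^2))*(1 - p^((1+a)/2)*q^((1-a)/2) - (1-p)^((1+a)/2)*(1-q)^((1-a)/2)).
alpha = 2.0, p = 0.15, q = 0.05.
e1 = (1+alpha)/2 = 1.5, e2 = (1-alpha)/2 = -0.5.
t1 = p^e1 * q^e2 = 0.15^1.5 * 0.05^-0.5 = 0.259808.
t2 = (1-p)^e1 * (1-q)^e2 = 0.85^1.5 * 0.95^-0.5 = 0.80402.
4/(1-alpha^2) = -1.333333.
D = -1.333333*(1 - 0.259808 - 0.80402) = 0.0851

0.0851


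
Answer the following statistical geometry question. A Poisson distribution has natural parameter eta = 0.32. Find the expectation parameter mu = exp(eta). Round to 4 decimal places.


Expectation parameter for Poisson exponential family:
mu = exp(eta).
eta = 0.32.
mu = exp(0.32) = 1.3771

1.3771


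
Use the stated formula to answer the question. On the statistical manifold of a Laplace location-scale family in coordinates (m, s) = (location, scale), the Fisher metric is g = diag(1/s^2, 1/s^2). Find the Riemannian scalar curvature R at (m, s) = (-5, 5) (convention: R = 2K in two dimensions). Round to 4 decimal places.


The metric has the form g = (A dm^2 + B ds^2)/s^2 with A = 1, B = 1.
Substitute u = sqrt(A/B)*m: g = B*(du^2 + ds^2)/s^2, i.e. B times the
Poincare upper half-plane metric, which has constant Gaussian curvature -1.
Scaling a 2D metric by a constant c divides the Gaussian curvature by c,
so K = -1/B = -1/(1) = -1.0000 everywhere (the point (m, s) = (-5, 5) is irrelevant:
the curvature is constant).
Scalar curvature in dimension 2: R = 2K = -2/(1) = -2.0000.

-2.0000


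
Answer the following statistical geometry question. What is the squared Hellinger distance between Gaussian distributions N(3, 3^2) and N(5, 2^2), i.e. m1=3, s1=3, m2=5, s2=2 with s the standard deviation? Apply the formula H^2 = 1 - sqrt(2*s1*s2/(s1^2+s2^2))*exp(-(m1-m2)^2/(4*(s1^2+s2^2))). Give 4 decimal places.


Squared Hellinger distance for Gaussians:
H^2 = 1 - sqrt(2*s1*s2/(s1^2+s2^2)) * exp(-(m1-m2)^2/(4*(s1^2+s2^2))).
s1^2 = 9, s2^2 = 4, s1^2+s2^2 = 13.
sqrt(2*3*2/(13)) = 0.960769.
(m1-m2)^2 = (-2)^2 = 4.
exp(-4/(4*13)) = exp(-0.076923) = 0.925961.
H^2 = 1 - 0.960769*0.925961 = 0.1104

0.1104


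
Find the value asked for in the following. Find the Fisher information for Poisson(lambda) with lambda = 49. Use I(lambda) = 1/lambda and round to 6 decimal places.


Fisher information for Poisson: I(lambda) = 1/lambda.
lambda = 49.
I(lambda) = 1/49 = 0.020408

0.020408


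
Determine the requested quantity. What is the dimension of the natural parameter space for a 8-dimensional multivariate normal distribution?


Exponential family dimension calculation:
For 8-dim MVN: mean has 8 params, covariance has 8*9/2 = 36 unique entries.
Total dim = 8 + 36 = 44.

44


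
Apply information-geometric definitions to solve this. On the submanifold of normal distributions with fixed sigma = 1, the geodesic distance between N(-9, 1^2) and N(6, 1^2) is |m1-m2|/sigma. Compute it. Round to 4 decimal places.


On the fixed-variance normal subfamily, geodesic distance = |m1-m2|/sigma.
|-9 - 6| = 15.
sigma = 1.
d = 15/1 = 15.0000

15.0000


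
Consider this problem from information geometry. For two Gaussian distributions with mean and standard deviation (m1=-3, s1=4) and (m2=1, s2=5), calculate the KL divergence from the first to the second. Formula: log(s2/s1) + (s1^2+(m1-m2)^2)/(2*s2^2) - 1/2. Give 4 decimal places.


KL divergence between normal distributions:
KL = log(s2/s1) + (s1^2 + (m1-m2)^2)/(2*s2^2) - 1/2.
log(5/4) = 0.223144.
(4^2 + (-3-1)^2)/(2*5^2) = (16 + 16)/50 = 0.64.
KL = 0.223144 + 0.64 - 0.5 = 0.3631

0.3631


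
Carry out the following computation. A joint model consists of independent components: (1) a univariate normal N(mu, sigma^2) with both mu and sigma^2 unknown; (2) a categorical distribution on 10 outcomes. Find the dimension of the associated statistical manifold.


The dimension of a statistical manifold equals the number of free
(independent) real parameters of the model. For a product of independent
blocks the parameter counts add.
- normal (mu, sigma^2): 2.
- categorical on 10 outcomes (probabilities sum to 1): 10-1 = 9.
Total = 2 + 9 = 11.
Dimension = 11

11


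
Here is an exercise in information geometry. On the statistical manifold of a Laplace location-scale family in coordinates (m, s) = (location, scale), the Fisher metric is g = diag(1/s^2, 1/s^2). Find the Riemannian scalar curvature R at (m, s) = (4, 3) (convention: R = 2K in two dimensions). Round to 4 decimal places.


The metric has the form g = (A dm^2 + B ds^2)/s^2 with A = 1, B = 1.
Substitute u = sqrt(A/B)*m: g = B*(du^2 + ds^2)/s^2, i.e. B times the
Poincare upper half-plane metric, which has constant Gaussian curvature -1.
Scaling a 2D metric by a constant c divides the Gaussian curvature by c,
so K = -1/B = -1/(1) = -1.0000 everywhere (the point (m, s) = (4, 3) is irrelevant:
the curvature is constant).
Scalar curvature in dimension 2: R = 2K = -2/(1) = -2.0000.

-2.0000


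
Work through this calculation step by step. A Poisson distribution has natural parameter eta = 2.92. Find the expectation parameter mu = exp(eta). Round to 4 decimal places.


Expectation parameter for Poisson exponential family:
mu = exp(eta).
eta = 2.92.
mu = exp(2.92) = 18.5413

18.5413


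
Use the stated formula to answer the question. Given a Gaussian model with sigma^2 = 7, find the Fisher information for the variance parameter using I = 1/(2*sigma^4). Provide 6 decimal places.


Fisher information for variance: I(sigma^2) = 1/(2*sigma^4).
sigma^2 = 7, so sigma^4 = 49.
I = 1/(2*49) = 1/98 = 0.010204

0.010204


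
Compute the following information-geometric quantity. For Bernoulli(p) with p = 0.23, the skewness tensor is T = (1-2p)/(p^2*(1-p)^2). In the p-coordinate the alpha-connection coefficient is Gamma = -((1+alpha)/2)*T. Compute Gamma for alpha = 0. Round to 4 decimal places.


Skewness (Amari-Chentsov) tensor: T = (1-2p)/(p^2*(1-p)^2).
p = 0.23, 1-2p = 0.54, p^2 = 0.0529, (1-p)^2 = 0.5929.
T = 0.54/(0.0529 * 0.5929) = 17.216967.
In the p-coordinate, Gamma^(alpha) = Gamma^(0) - (alpha/2)*T with Gamma^(0) = (1/2)*g'(p) = -T/2,
so Gamma^(alpha) = -((1+alpha)/2)*T.
alpha = 0, -(1+alpha)/2 = -0.5.
Gamma = -0.5 * 17.216967 = -8.6085

-8.6085


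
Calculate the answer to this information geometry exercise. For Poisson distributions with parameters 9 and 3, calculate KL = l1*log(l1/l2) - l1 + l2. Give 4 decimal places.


KL divergence for Poisson:
KL = l1*log(l1/l2) - l1 + l2.
l1 = 9, l2 = 3.
log(9/3) = 1.098612.
l1*log(l1/l2) = 9 * 1.098612 = 9.887511.
KL = 9.887511 - 9 + 3 = 3.8875

3.8875


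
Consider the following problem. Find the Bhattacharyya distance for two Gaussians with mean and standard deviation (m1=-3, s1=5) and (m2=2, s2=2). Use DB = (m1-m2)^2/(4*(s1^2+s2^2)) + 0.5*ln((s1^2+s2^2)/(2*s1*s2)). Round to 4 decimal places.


Bhattacharyya distance between two Gaussians:
DB = (m1-m2)^2/(4*(s1^2+s2^2)) + (1/2)*ln((s1^2+s2^2)/(2*s1*s2)).
(m1-m2)^2 = (-5)^2 = 25.
s1^2+s2^2 = 25 + 4 = 29.
term1 = 25/116 = 0.215517.
term2 = 0.5*ln(29/20.0) = 0.185782.
DB = 0.215517 + 0.185782 = 0.4013

0.4013


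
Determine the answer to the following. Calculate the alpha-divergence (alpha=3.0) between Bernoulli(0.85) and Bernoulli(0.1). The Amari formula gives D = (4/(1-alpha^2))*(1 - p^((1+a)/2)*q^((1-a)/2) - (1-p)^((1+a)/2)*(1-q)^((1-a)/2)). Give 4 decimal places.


Amari alpha-divergence:
D = (4/(1-alpha^2))*(1 - p^((1+a)/2)*q^((1-a)/2) - (1-p)^((1+a)/2)*(1-q)^((1-a)/2)).
alpha = 3.0, p = 0.85, q = 0.1.
e1 = (1+alpha)/2 = 2.0, e2 = (1-alpha)/2 = -1.0.
t1 = p^e1 * q^e2 = 0.85^2.0 * 0.1^-1.0 = 7.225.
t2 = (1-p)^e1 * (1-q)^e2 = 0.15^2.0 * 0.9^-1.0 = 0.025.
4/(1-alpha^2) = -0.5.
D = -0.5*(1 - 7.225 - 0.025) = 3.1250

3.1250


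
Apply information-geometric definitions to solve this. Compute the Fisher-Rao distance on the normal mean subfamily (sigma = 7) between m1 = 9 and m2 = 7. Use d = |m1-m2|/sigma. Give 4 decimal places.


On the fixed-variance normal subfamily, geodesic distance = |m1-m2|/sigma.
|9 - 7| = 2.
sigma = 7.
d = 2/7 = 0.2857

0.2857


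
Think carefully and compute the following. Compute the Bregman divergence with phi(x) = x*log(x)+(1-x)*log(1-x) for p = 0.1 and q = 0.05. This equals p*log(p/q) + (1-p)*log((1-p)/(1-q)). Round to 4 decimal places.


Bregman divergence with negative entropy generator:
D = p*log(p/q) + (1-p)*log((1-p)/(1-q)).
p = 0.1, q = 0.05.
p*log(p/q) = 0.1*log(0.1/0.05) = 0.069315.
(1-p)*log((1-p)/(1-q)) = 0.9*log(0.9/0.95) = -0.04866.
D = 0.069315 + -0.04866 = 0.0207

0.0207


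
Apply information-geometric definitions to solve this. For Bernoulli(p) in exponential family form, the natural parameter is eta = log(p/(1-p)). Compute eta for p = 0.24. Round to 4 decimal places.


Natural parameter for Bernoulli: eta = log(p/(1-p)).
p = 0.24, 1-p = 0.76.
p/(1-p) = 0.315789.
eta = log(0.315789) = -1.1527

-1.1527


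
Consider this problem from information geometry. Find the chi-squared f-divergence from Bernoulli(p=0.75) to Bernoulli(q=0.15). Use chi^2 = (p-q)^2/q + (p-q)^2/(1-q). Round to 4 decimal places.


Chi-squared divergence between Bernoulli distributions:
chi^2 = (p-q)^2/q + (p-q)^2/(1-q).
p = 0.75, q = 0.15, p-q = 0.6.
(p-q)^2 = 0.36.
term1 = 0.36/0.15 = 2.4.
term2 = 0.36/0.85 = 0.423529.
chi^2 = 2.4 + 0.423529 = 2.8235

2.8235


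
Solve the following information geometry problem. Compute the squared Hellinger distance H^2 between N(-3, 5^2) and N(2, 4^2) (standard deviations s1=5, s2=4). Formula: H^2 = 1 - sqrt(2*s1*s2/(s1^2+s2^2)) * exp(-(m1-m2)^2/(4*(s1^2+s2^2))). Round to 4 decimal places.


Squared Hellinger distance for Gaussians:
H^2 = 1 - sqrt(2*s1*s2/(s1^2+s2^2)) * exp(-(m1-m2)^2/(4*(s1^2+s2^2))).
s1^2 = 25, s2^2 = 16, s1^2+s2^2 = 41.
sqrt(2*5*4/(41)) = 0.98773.
(m1-m2)^2 = (-5)^2 = 25.
exp(-25/(4*41)) = exp(-0.152439) = 0.858611.
H^2 = 1 - 0.98773*0.858611 = 0.1519

0.1519


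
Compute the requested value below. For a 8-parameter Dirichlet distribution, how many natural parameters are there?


Exponential family dimension calculation:
Dirichlet with 8 components has 8 natural parameters.

8


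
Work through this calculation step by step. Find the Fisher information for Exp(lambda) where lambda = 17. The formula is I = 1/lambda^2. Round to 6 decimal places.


Fisher information for exponential: I(lambda) = 1/lambda^2.
lambda = 17, lambda^2 = 289.
I = 1/289 = 0.003460

0.003460


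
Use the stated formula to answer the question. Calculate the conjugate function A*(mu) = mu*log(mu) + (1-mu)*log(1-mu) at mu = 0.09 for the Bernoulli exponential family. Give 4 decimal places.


Legendre transform for Bernoulli:
A*(mu) = mu*log(mu) + (1-mu)*log(1-mu).
mu = 0.09, 1-mu = 0.91.
mu*log(mu) = 0.09*log(0.09) = -0.216715.
(1-mu)*log(1-mu) = 0.91*log(0.91) = -0.085823.
A* = -0.216715 + -0.085823 = -0.3025

-0.3025


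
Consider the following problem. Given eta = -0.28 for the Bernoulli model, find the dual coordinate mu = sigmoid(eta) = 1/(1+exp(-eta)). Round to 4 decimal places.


Dual coordinate (expectation parameter) for Bernoulli:
mu = 1/(1+exp(-eta)).
eta = -0.28.
exp(-eta) = exp(0.28) = 1.32313.
mu = 1/(1+1.32313) = 0.4305

0.4305


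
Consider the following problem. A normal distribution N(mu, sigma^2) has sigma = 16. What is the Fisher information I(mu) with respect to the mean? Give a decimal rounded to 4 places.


The Fisher information for the mean of a normal distribution is I(mu) = 1/sigma^2.
sigma = 16, so sigma^2 = 256.
I(mu) = 1/256 = 0.0039

0.0039


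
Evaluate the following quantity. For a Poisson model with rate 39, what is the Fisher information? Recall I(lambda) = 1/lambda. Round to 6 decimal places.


Fisher information for Poisson: I(lambda) = 1/lambda.
lambda = 39.
I(lambda) = 1/39 = 0.025641

0.025641


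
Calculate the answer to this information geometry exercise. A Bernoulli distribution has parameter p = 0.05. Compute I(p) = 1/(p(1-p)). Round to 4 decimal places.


For Bernoulli(p), Fisher information is I(p) = 1/(p*(1-p)).
p = 0.05, 1-p = 0.95.
p*(1-p) = 0.0475.
I(p) = 1/0.0475 = 21.0526

21.0526


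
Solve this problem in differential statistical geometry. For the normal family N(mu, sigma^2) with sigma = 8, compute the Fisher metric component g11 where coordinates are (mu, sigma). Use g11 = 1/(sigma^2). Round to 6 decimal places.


For the 2-parameter normal family, the Fisher metric has:
  g11 = 1/sigma^2, g22 = 2/sigma^2.
sigma = 8, sigma^2 = 64.
g11 = 0.015625

0.015625


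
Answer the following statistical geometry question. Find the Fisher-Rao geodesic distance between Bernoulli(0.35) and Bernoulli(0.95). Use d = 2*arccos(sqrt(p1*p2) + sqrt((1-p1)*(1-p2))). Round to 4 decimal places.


Geodesic distance on Bernoulli manifold:
d(p1,p2) = 2*arccos(sqrt(p1*p2) + sqrt((1-p1)*(1-p2))).
sqrt(p1*p2) = sqrt(0.35*0.95) = 0.576628.
sqrt((1-p1)*(1-p2)) = sqrt(0.65*0.05) = 0.180278.
arg = 0.576628 + 0.180278 = 0.756906.
d = 2*arccos(0.756906) = 1.4245

1.4245


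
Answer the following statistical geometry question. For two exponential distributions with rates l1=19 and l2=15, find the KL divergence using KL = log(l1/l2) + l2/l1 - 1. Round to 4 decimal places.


KL divergence for exponential family:
KL = log(l1/l2) + l2/l1 - 1.
log(19/15) = 0.236389.
15/19 = 0.789474.
KL = 0.236389 + 0.789474 - 1 = 0.0259

0.0259


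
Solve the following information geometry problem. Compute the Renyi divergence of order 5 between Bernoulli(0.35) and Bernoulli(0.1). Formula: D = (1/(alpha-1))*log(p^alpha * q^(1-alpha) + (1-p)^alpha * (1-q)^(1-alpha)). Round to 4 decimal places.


Renyi divergence of order alpha between Bernoulli distributions:
D = (1/(alpha-1))*log(p^alpha * q^(1-alpha) + (1-p)^alpha * (1-q)^(1-alpha)).
alpha = 5, p = 0.35, q = 0.1.
p^alpha * q^(1-alpha) = 0.35^5 * 0.1^-4 = 52.521875.
(1-p)^alpha * (1-q)^(1-alpha) = 0.65^5 * 0.9^-4 = 0.176847.
sum = 52.521875 + 0.176847 = 52.698722.
D = (1/4)*log(52.698722) = 0.9911

0.9911


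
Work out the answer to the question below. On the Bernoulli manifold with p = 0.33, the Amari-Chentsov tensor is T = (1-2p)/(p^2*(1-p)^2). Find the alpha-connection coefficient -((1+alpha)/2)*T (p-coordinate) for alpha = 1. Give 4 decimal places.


Skewness (Amari-Chentsov) tensor: T = (1-2p)/(p^2*(1-p)^2).
p = 0.33, 1-2p = 0.34, p^2 = 0.1089, (1-p)^2 = 0.4489.
T = 0.34/(0.1089 * 0.4489) = 6.955069.
In the p-coordinate, Gamma^(alpha) = Gamma^(0) - (alpha/2)*T with Gamma^(0) = (1/2)*g'(p) = -T/2,
so Gamma^(alpha) = -((1+alpha)/2)*T.
alpha = 1, -(1+alpha)/2 = -1.0.
Gamma = -1.0 * 6.955069 = -6.9551

-6.9551


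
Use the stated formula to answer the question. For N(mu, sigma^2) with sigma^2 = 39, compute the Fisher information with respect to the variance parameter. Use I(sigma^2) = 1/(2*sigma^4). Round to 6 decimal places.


Fisher information for variance: I(sigma^2) = 1/(2*sigma^4).
sigma^2 = 39, so sigma^4 = 1521.
I = 1/(2*1521) = 1/3042 = 0.000329

0.000329


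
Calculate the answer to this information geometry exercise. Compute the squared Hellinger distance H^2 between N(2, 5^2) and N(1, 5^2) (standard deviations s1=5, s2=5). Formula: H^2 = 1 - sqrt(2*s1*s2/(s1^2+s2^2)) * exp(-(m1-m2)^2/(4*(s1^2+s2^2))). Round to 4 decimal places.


Squared Hellinger distance for Gaussians:
H^2 = 1 - sqrt(2*s1*s2/(s1^2+s2^2)) * exp(-(m1-m2)^2/(4*(s1^2+s2^2))).
s1^2 = 25, s2^2 = 25, s1^2+s2^2 = 50.
sqrt(2*5*5/(50)) = 1.0.
(m1-m2)^2 = (1)^2 = 1.
exp(-1/(4*50)) = exp(-0.005) = 0.995012.
H^2 = 1 - 1.0*0.995012 = 0.0050

0.0050


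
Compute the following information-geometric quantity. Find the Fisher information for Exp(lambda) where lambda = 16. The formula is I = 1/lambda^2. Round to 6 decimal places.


Fisher information for exponential: I(lambda) = 1/lambda^2.
lambda = 16, lambda^2 = 256.
I = 1/256 = 0.003906

0.003906


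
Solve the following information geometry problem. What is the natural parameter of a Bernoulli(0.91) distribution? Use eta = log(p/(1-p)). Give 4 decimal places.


Natural parameter for Bernoulli: eta = log(p/(1-p)).
p = 0.91, 1-p = 0.09.
p/(1-p) = 10.111111.
eta = log(10.111111) = 2.3136

2.3136


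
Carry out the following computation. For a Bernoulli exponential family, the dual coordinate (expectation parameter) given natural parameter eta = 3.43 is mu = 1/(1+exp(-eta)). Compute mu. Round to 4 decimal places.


Dual coordinate (expectation parameter) for Bernoulli:
mu = 1/(1+exp(-eta)).
eta = 3.43.
exp(-eta) = exp(-3.43) = 0.032387.
mu = 1/(1+0.032387) = 0.9686

0.9686


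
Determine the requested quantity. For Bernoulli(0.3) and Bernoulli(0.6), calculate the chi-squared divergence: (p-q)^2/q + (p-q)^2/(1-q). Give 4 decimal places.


Chi-squared divergence between Bernoulli distributions:
chi^2 = (p-q)^2/q + (p-q)^2/(1-q).
p = 0.3, q = 0.6, p-q = -0.3.
(p-q)^2 = 0.09.
term1 = 0.09/0.6 = 0.15.
term2 = 0.09/0.4 = 0.225.
chi^2 = 0.15 + 0.225 = 0.3750

0.3750


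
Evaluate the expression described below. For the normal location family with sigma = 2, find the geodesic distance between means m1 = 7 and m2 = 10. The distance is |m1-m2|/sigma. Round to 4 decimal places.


On the fixed-variance normal subfamily, geodesic distance = |m1-m2|/sigma.
|7 - 10| = 3.
sigma = 2.
d = 3/2 = 1.5000

1.5000


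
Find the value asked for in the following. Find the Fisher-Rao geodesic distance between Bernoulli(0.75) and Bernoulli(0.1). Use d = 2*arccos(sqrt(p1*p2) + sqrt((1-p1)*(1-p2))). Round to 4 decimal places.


Geodesic distance on Bernoulli manifold:
d(p1,p2) = 2*arccos(sqrt(p1*p2) + sqrt((1-p1)*(1-p2))).
sqrt(p1*p2) = sqrt(0.75*0.1) = 0.273861.
sqrt((1-p1)*(1-p2)) = sqrt(0.25*0.9) = 0.474342.
arg = 0.273861 + 0.474342 = 0.748203.
d = 2*arccos(0.748203) = 1.4509

1.4509


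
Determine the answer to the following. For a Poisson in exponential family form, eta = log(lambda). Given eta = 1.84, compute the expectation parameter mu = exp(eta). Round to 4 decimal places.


Expectation parameter for Poisson exponential family:
mu = exp(eta).
eta = 1.84.
mu = exp(1.84) = 6.2965

6.2965


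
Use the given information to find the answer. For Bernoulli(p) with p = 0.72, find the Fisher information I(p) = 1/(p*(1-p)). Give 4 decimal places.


For Bernoulli(p), Fisher information is I(p) = 1/(p*(1-p)).
p = 0.72, 1-p = 0.28.
p*(1-p) = 0.2016.
I(p) = 1/0.2016 = 4.9603

4.9603


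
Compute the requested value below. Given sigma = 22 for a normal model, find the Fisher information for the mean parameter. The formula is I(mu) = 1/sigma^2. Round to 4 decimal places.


The Fisher information for the mean of a normal distribution is I(mu) = 1/sigma^2.
sigma = 22, so sigma^2 = 484.
I(mu) = 1/484 = 0.0021

0.0021


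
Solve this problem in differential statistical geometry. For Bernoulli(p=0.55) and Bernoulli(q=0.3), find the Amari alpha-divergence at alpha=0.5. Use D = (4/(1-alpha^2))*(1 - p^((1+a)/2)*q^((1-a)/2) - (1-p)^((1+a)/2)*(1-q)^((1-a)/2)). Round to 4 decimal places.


Amari alpha-divergence:
D = (4/(1-alpha^2))*(1 - p^((1+a)/2)*q^((1-a)/2) - (1-p)^((1+a)/2)*(1-q)^((1-a)/2)).
alpha = 0.5, p = 0.55, q = 0.3.
e1 = (1+alpha)/2 = 0.75, e2 = (1-alpha)/2 = 0.25.
t1 = p^e1 * q^e2 = 0.55^0.75 * 0.3^0.25 = 0.472664.
t2 = (1-p)^e1 * (1-q)^e2 = 0.45^0.75 * 0.7^0.25 = 0.502555.
4/(1-alpha^2) = 5.333333.
D = 5.333333*(1 - 0.472664 - 0.502555) = 0.1322

0.1322


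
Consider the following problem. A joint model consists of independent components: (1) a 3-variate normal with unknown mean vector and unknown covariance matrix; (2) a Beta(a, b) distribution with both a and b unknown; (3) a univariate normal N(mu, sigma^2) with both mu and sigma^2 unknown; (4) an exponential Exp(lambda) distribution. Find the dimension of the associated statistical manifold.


The dimension of a statistical manifold equals the number of free
(independent) real parameters of the model. For a product of independent
blocks the parameter counts add.
- 3-variate normal: 3 (mean) + 3*4/2 = 6 (symmetric covariance) = 9.
- Beta (a, b): 2.
- normal (mu, sigma^2): 2.
- exponential (lambda): 1.
Total = 9 + 2 + 2 + 1 = 14.
Dimension = 14

14


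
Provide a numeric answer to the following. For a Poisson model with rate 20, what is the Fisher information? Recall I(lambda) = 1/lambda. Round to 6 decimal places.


Fisher information for Poisson: I(lambda) = 1/lambda.
lambda = 20.
I(lambda) = 1/20 = 0.050000

0.050000


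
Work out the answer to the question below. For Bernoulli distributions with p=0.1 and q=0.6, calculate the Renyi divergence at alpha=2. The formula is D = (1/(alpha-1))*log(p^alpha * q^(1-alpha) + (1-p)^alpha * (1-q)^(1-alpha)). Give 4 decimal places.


Renyi divergence of order alpha between Bernoulli distributions:
D = (1/(alpha-1))*log(p^alpha * q^(1-alpha) + (1-p)^alpha * (1-q)^(1-alpha)).
alpha = 2, p = 0.1, q = 0.6.
p^alpha * q^(1-alpha) = 0.1^2 * 0.6^-1 = 0.016667.
(1-p)^alpha * (1-q)^(1-alpha) = 0.9^2 * 0.4^-1 = 2.025.
sum = 0.016667 + 2.025 = 2.041667.
D = (1/1)*log(2.041667) = 0.7138

0.7138


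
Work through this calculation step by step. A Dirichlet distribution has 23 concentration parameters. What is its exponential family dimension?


Exponential family dimension calculation:
Dirichlet with 23 components has 23 natural parameters.

23


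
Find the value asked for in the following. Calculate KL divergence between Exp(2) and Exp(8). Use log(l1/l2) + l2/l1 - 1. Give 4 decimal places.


KL divergence for exponential family:
KL = log(l1/l2) + l2/l1 - 1.
log(2/8) = -1.386294.
8/2 = 4.0.
KL = -1.386294 + 4.0 - 1 = 1.6137

1.6137


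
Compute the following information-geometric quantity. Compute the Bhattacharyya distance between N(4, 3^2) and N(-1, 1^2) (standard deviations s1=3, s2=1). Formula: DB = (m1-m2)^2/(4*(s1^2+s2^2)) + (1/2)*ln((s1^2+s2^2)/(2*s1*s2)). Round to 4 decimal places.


Bhattacharyya distance between two Gaussians:
DB = (m1-m2)^2/(4*(s1^2+s2^2)) + (1/2)*ln((s1^2+s2^2)/(2*s1*s2)).
(m1-m2)^2 = (5)^2 = 25.
s1^2+s2^2 = 9 + 1 = 10.
term1 = 25/40 = 0.625.
term2 = 0.5*ln(10/6.0) = 0.255413.
DB = 0.625 + 0.255413 = 0.8804

0.8804


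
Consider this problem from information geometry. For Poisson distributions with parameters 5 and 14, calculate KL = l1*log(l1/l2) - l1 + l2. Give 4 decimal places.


KL divergence for Poisson:
KL = l1*log(l1/l2) - l1 + l2.
l1 = 5, l2 = 14.
log(5/14) = -1.029619.
l1*log(l1/l2) = 5 * -1.029619 = -5.148097.
KL = -5.148097 - 5 + 14 = 3.8519

3.8519


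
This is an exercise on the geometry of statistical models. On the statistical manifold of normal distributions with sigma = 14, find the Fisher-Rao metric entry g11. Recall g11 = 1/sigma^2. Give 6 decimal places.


For the 2-parameter normal family, the Fisher metric has:
  g11 = 1/sigma^2, g22 = 2/sigma^2.
sigma = 14, sigma^2 = 196.
g11 = 0.005102

0.005102


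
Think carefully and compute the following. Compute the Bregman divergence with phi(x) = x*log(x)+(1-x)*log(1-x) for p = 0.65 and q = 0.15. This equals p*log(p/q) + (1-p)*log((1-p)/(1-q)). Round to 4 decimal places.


Bregman divergence with negative entropy generator:
D = p*log(p/q) + (1-p)*log((1-p)/(1-q)).
p = 0.65, q = 0.15.
p*log(p/q) = 0.65*log(0.65/0.15) = 0.953119.
(1-p)*log((1-p)/(1-q)) = 0.35*log(0.35/0.85) = -0.310556.
D = 0.953119 + -0.310556 = 0.6426

0.6426


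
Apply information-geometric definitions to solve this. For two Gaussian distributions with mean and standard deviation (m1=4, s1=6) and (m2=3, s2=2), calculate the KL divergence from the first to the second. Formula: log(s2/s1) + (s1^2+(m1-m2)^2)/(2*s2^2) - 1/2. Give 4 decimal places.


KL divergence between normal distributions:
KL = log(s2/s1) + (s1^2 + (m1-m2)^2)/(2*s2^2) - 1/2.
log(2/6) = -1.098612.
(6^2 + (4-3)^2)/(2*2^2) = (36 + 1)/8 = 4.625.
KL = -1.098612 + 4.625 - 0.5 = 3.0264

3.0264


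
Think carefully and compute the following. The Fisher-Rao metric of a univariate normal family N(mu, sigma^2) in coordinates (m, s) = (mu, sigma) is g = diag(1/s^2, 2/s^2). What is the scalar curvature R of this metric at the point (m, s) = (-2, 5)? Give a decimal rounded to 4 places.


The metric has the form g = (A dm^2 + B ds^2)/s^2 with A = 1, B = 2.
Substitute u = sqrt(A/B)*m: g = B*(du^2 + ds^2)/s^2, i.e. B times the
Poincare upper half-plane metric, which has constant Gaussian curvature -1.
Scaling a 2D metric by a constant c divides the Gaussian curvature by c,
so K = -1/B = -1/(2) = -0.5000 everywhere (the point (m, s) = (-2, 5) is irrelevant:
the curvature is constant).
Scalar curvature in dimension 2: R = 2K = -2/(2) = -1.0000.

-1.0000


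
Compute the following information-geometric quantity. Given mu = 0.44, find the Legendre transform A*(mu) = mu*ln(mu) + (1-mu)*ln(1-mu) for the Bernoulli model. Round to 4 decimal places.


Legendre transform for Bernoulli:
A*(mu) = mu*log(mu) + (1-mu)*log(1-mu).
mu = 0.44, 1-mu = 0.56.
mu*log(mu) = 0.44*log(0.44) = -0.361231.
(1-mu)*log(1-mu) = 0.56*log(0.56) = -0.324698.
A* = -0.361231 + -0.324698 = -0.6859

-0.6859


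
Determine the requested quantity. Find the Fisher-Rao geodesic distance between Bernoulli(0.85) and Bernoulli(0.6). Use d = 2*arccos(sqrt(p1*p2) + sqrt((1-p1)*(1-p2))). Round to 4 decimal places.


Geodesic distance on Bernoulli manifold:
d(p1,p2) = 2*arccos(sqrt(p1*p2) + sqrt((1-p1)*(1-p2))).
sqrt(p1*p2) = sqrt(0.85*0.6) = 0.714143.
sqrt((1-p1)*(1-p2)) = sqrt(0.15*0.4) = 0.244949.
arg = 0.714143 + 0.244949 = 0.959092.
d = 2*arccos(0.959092) = 0.5740

0.5740


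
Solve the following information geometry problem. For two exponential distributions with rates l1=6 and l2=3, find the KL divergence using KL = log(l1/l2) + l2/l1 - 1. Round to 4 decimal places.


KL divergence for exponential family:
KL = log(l1/l2) + l2/l1 - 1.
log(6/3) = 0.693147.
3/6 = 0.5.
KL = 0.693147 + 0.5 - 1 = 0.1931

0.1931


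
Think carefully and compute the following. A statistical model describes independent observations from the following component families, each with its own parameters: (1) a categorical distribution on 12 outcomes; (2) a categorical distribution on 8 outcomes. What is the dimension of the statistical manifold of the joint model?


The dimension of a statistical manifold equals the number of free
(independent) real parameters of the model. For a product of independent
blocks the parameter counts add.
- categorical on 12 outcomes (probabilities sum to 1): 12-1 = 11.
- categorical on 8 outcomes (probabilities sum to 1): 8-1 = 7.
Total = 11 + 7 = 18.
Dimension = 18

18


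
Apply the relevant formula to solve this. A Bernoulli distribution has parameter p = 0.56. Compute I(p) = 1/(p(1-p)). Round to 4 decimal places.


For Bernoulli(p), Fisher information is I(p) = 1/(p*(1-p)).
p = 0.56, 1-p = 0.44.
p*(1-p) = 0.2464.
I(p) = 1/0.2464 = 4.0584

4.0584


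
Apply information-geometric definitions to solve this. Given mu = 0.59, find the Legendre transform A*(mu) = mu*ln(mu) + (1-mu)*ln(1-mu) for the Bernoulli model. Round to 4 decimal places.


Legendre transform for Bernoulli:
A*(mu) = mu*log(mu) + (1-mu)*log(1-mu).
mu = 0.59, 1-mu = 0.41.
mu*log(mu) = 0.59*log(0.59) = -0.311303.
(1-mu)*log(1-mu) = 0.41*log(0.41) = -0.365555.
A* = -0.311303 + -0.365555 = -0.6769

-0.6769


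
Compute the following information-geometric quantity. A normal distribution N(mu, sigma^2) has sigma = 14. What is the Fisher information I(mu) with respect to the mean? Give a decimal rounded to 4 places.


The Fisher information for the mean of a normal distribution is I(mu) = 1/sigma^2.
sigma = 14, so sigma^2 = 196.
I(mu) = 1/196 = 0.0051

0.0051


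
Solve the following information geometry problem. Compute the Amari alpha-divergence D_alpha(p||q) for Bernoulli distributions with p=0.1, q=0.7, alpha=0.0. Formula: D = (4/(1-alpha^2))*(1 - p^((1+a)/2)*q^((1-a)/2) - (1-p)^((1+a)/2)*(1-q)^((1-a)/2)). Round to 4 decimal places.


Amari alpha-divergence:
D = (4/(1-alpha^2))*(1 - p^((1+a)/2)*q^((1-a)/2) - (1-p)^((1+a)/2)*(1-q)^((1-a)/2)).
alpha = 0.0, p = 0.1, q = 0.7.
e1 = (1+alpha)/2 = 0.5, e2 = (1-alpha)/2 = 0.5.
t1 = p^e1 * q^e2 = 0.1^0.5 * 0.7^0.5 = 0.264575.
t2 = (1-p)^e1 * (1-q)^e2 = 0.9^0.5 * 0.3^0.5 = 0.519615.
4/(1-alpha^2) = 4.0.
D = 4.0*(1 - 0.264575 - 0.519615) = 0.8632

0.8632


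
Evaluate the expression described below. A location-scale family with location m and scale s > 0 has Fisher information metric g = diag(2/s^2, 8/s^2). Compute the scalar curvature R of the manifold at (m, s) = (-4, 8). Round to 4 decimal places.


The metric has the form g = (A dm^2 + B ds^2)/s^2 with A = 2, B = 8.
Substitute u = sqrt(A/B)*m: g = B*(du^2 + ds^2)/s^2, i.e. B times the
Poincare upper half-plane metric, which has constant Gaussian curvature -1.
Scaling a 2D metric by a constant c divides the Gaussian curvature by c,
so K = -1/B = -1/(8) = -0.1250 everywhere (the point (m, s) = (-4, 8) is irrelevant:
the curvature is constant).
Scalar curvature in dimension 2: R = 2K = -2/(8) = -0.2500.

-0.2500


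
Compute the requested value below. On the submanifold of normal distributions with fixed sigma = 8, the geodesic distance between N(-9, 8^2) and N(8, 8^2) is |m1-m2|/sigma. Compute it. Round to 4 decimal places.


On the fixed-variance normal subfamily, geodesic distance = |m1-m2|/sigma.
|-9 - 8| = 17.
sigma = 8.
d = 17/8 = 2.1250

2.1250


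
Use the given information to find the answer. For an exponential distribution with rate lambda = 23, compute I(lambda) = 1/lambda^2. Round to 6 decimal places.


Fisher information for exponential: I(lambda) = 1/lambda^2.
lambda = 23, lambda^2 = 529.
I = 1/529 = 0.001890

0.001890


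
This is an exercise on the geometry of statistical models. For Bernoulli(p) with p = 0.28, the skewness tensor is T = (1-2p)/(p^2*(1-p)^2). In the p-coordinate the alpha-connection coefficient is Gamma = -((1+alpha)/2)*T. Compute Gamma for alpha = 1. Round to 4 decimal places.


Skewness (Amari-Chentsov) tensor: T = (1-2p)/(p^2*(1-p)^2).
p = 0.28, 1-2p = 0.44, p^2 = 0.0784, (1-p)^2 = 0.5184.
T = 0.44/(0.0784 * 0.5184) = 10.82609.
In the p-coordinate, Gamma^(alpha) = Gamma^(0) - (alpha/2)*T with Gamma^(0) = (1/2)*g'(p) = -T/2,
so Gamma^(alpha) = -((1+alpha)/2)*T.
alpha = 1, -(1+alpha)/2 = -1.0.
Gamma = -1.0 * 10.82609 = -10.8261

-10.8261


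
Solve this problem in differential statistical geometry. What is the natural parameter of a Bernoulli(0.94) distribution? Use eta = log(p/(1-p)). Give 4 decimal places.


Natural parameter for Bernoulli: eta = log(p/(1-p)).
p = 0.94, 1-p = 0.06.
p/(1-p) = 15.666667.
eta = log(15.666667) = 2.7515

2.7515


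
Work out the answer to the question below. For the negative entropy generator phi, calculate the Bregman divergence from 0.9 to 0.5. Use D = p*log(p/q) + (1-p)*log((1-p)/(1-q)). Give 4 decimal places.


Bregman divergence with negative entropy generator:
D = p*log(p/q) + (1-p)*log((1-p)/(1-q)).
p = 0.9, q = 0.5.
p*log(p/q) = 0.9*log(0.9/0.5) = 0.529008.
(1-p)*log((1-p)/(1-q)) = 0.1*log(0.1/0.5) = -0.160944.
D = 0.529008 + -0.160944 = 0.3681

0.3681


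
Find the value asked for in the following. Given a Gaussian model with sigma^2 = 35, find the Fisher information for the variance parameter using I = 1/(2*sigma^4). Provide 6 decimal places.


Fisher information for variance: I(sigma^2) = 1/(2*sigma^4).
sigma^2 = 35, so sigma^4 = 1225.
I = 1/(2*1225) = 1/2450 = 0.000408

0.000408


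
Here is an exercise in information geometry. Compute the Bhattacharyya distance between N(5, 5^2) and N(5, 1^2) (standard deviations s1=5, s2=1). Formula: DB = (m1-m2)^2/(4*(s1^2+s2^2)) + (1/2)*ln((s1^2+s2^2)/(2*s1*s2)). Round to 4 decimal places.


Bhattacharyya distance between two Gaussians:
DB = (m1-m2)^2/(4*(s1^2+s2^2)) + (1/2)*ln((s1^2+s2^2)/(2*s1*s2)).
(m1-m2)^2 = (0)^2 = 0.
s1^2+s2^2 = 25 + 1 = 26.
term1 = 0/104 = 0.0.
term2 = 0.5*ln(26/10.0) = 0.477756.
DB = 0.0 + 0.477756 = 0.4778

0.4778


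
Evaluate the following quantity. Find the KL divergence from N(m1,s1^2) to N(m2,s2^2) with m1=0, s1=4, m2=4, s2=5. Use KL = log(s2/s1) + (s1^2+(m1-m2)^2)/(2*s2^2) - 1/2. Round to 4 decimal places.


KL divergence between normal distributions:
KL = log(s2/s1) + (s1^2 + (m1-m2)^2)/(2*s2^2) - 1/2.
log(5/4) = 0.223144.
(4^2 + (0-4)^2)/(2*5^2) = (16 + 16)/50 = 0.64.
KL = 0.223144 + 0.64 - 0.5 = 0.3631

0.3631


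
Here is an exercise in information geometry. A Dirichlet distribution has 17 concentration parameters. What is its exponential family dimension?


Exponential family dimension calculation:
Dirichlet with 17 components has 17 natural parameters.

17


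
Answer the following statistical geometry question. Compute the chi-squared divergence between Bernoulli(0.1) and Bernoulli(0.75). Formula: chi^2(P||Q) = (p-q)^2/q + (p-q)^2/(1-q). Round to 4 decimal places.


Chi-squared divergence between Bernoulli distributions:
chi^2 = (p-q)^2/q + (p-q)^2/(1-q).
p = 0.1, q = 0.75, p-q = -0.65.
(p-q)^2 = 0.4225.
term1 = 0.4225/0.75 = 0.563333.
term2 = 0.4225/0.25 = 1.69.
chi^2 = 0.563333 + 1.69 = 2.2533

2.2533


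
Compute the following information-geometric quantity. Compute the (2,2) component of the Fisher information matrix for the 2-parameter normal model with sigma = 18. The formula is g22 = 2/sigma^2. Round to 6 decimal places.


For the 2-parameter normal family, the Fisher metric has:
  g11 = 1/sigma^2, g22 = 2/sigma^2.
sigma = 18, sigma^2 = 324.
g22 = 0.006173

0.006173


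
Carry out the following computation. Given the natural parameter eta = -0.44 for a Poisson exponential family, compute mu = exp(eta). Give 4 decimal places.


Expectation parameter for Poisson exponential family:
mu = exp(eta).
eta = -0.44.
mu = exp(-0.44) = 0.6440

0.6440


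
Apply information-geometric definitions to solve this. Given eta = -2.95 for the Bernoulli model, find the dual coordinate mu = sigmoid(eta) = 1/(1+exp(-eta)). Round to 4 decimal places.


Dual coordinate (expectation parameter) for Bernoulli:
mu = 1/(1+exp(-eta)).
eta = -2.95.
exp(-eta) = exp(2.95) = 19.105954.
mu = 1/(1+19.105954) = 0.0497

0.0497


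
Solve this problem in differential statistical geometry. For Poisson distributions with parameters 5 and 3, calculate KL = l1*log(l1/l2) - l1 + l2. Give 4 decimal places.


KL divergence for Poisson:
KL = l1*log(l1/l2) - l1 + l2.
l1 = 5, l2 = 3.
log(5/3) = 0.510826.
l1*log(l1/l2) = 5 * 0.510826 = 2.554128.
KL = 2.554128 - 5 + 3 = 0.5541

0.5541


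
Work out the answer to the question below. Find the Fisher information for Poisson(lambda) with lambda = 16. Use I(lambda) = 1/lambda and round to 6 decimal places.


Fisher information for Poisson: I(lambda) = 1/lambda.
lambda = 16.
I(lambda) = 1/16 = 0.062500

0.062500


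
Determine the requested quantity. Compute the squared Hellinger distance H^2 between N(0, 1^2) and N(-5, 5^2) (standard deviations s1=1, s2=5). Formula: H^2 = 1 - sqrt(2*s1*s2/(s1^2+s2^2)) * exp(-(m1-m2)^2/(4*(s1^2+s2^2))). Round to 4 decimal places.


Squared Hellinger distance for Gaussians:
H^2 = 1 - sqrt(2*s1*s2/(s1^2+s2^2)) * exp(-(m1-m2)^2/(4*(s1^2+s2^2))).
s1^2 = 1, s2^2 = 25, s1^2+s2^2 = 26.
sqrt(2*1*5/(26)) = 0.620174.
(m1-m2)^2 = (5)^2 = 25.
exp(-25/(4*26)) = exp(-0.240385) = 0.786325.
H^2 = 1 - 0.620174*0.786325 = 0.5123

0.5123
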